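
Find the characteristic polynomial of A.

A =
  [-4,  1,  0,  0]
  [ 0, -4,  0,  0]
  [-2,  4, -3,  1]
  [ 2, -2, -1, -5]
x^4 + 16*x^3 + 96*x^2 + 256*x + 256

Expanding det(x·I − A) (e.g. by cofactor expansion or by noting that A is similar to its Jordan form J, which has the same characteristic polynomial as A) gives
  χ_A(x) = x^4 + 16*x^3 + 96*x^2 + 256*x + 256
which factors as (x + 4)^4. The eigenvalues (with algebraic multiplicities) are λ = -4 with multiplicity 4.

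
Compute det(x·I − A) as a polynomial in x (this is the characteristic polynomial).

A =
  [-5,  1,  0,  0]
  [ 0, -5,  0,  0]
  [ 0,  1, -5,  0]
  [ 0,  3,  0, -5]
x^4 + 20*x^3 + 150*x^2 + 500*x + 625

Expanding det(x·I − A) (e.g. by cofactor expansion or by noting that A is similar to its Jordan form J, which has the same characteristic polynomial as A) gives
  χ_A(x) = x^4 + 20*x^3 + 150*x^2 + 500*x + 625
which factors as (x + 5)^4. The eigenvalues (with algebraic multiplicities) are λ = -5 with multiplicity 4.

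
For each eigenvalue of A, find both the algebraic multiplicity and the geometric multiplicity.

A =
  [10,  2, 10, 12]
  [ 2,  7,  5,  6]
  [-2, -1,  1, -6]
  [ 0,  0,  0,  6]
λ = 6: alg = 4, geom = 3

Step 1 — factor the characteristic polynomial to read off the algebraic multiplicities:
  χ_A(x) = (x - 6)^4

Step 2 — compute geometric multiplicities via the rank-nullity identity g(λ) = n − rank(A − λI):
  rank(A − (6)·I) = 1, so dim ker(A − (6)·I) = n − 1 = 3

Summary:
  λ = 6: algebraic multiplicity = 4, geometric multiplicity = 3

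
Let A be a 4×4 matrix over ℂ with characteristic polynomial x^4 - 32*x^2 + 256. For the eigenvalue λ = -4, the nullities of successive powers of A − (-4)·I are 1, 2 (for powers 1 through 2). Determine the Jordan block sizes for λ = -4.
Block sizes for λ = -4: [2]

From the dimensions of kernels of powers, the number of Jordan blocks of size at least j is d_j − d_{j−1} where d_j = dim ker(N^j) (with d_0 = 0). Computing the differences gives [1, 1].
The number of blocks of size exactly k is (#blocks of size ≥ k) − (#blocks of size ≥ k + 1), so the partition is: 1 block(s) of size 2.
In nonincreasing order the block sizes are [2].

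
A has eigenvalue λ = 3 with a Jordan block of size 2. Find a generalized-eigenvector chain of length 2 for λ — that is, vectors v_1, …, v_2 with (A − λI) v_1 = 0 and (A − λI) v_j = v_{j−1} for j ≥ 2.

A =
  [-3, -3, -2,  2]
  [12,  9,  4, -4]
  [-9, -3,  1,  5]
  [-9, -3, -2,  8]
A Jordan chain for λ = 3 of length 2:
v_1 = (-3, 6, -3, -3)ᵀ
v_2 = (0, 1, 0, 0)ᵀ

Let N = A − (3)·I. We want v_2 with N^2 v_2 = 0 but N^1 v_2 ≠ 0; then v_{j-1} := N · v_j for j = 2, …, 2.

Pick v_2 = (0, 1, 0, 0)ᵀ.
Then v_1 = N · v_2 = (-3, 6, -3, -3)ᵀ.

Sanity check: (A − (3)·I) v_1 = (0, 0, 0, 0)ᵀ = 0. ✓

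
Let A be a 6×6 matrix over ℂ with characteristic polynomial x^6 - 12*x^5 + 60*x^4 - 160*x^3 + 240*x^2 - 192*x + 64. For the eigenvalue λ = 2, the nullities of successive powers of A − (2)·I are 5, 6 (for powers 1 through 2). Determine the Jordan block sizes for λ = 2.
Block sizes for λ = 2: [2, 1, 1, 1, 1]

From the dimensions of kernels of powers, the number of Jordan blocks of size at least j is d_j − d_{j−1} where d_j = dim ker(N^j) (with d_0 = 0). Computing the differences gives [5, 1].
The number of blocks of size exactly k is (#blocks of size ≥ k) − (#blocks of size ≥ k + 1), so the partition is: 4 block(s) of size 1, 1 block(s) of size 2.
In nonincreasing order the block sizes are [2, 1, 1, 1, 1].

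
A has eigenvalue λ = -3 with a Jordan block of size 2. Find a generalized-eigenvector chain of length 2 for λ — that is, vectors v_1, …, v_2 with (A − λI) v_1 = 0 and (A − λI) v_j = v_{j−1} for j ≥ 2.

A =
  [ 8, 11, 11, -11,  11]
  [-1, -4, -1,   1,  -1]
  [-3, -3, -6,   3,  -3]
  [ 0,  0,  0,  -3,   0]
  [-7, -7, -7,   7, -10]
A Jordan chain for λ = -3 of length 2:
v_1 = (11, -1, -3, 0, -7)ᵀ
v_2 = (1, 0, 0, 0, 0)ᵀ

Let N = A − (-3)·I. We want v_2 with N^2 v_2 = 0 but N^1 v_2 ≠ 0; then v_{j-1} := N · v_j for j = 2, …, 2.

Pick v_2 = (1, 0, 0, 0, 0)ᵀ.
Then v_1 = N · v_2 = (11, -1, -3, 0, -7)ᵀ.

Sanity check: (A − (-3)·I) v_1 = (0, 0, 0, 0, 0)ᵀ = 0. ✓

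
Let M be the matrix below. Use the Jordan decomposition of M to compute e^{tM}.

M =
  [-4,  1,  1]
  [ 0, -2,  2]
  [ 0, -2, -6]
e^{tM} =
  [exp(-4*t), t*exp(-4*t), t*exp(-4*t)]
  [0, 2*t*exp(-4*t) + exp(-4*t), 2*t*exp(-4*t)]
  [0, -2*t*exp(-4*t), -2*t*exp(-4*t) + exp(-4*t)]

Strategy: write M = P · J · P⁻¹ where J is a Jordan canonical form, so e^{tM} = P · e^{tJ} · P⁻¹, and e^{tJ} can be computed block-by-block.

M has Jordan form
J =
  [-4,  1,  0]
  [ 0, -4,  0]
  [ 0,  0, -4]
(up to reordering of blocks).

Per-block formulas:
  For a 2×2 Jordan block J_2(-4): exp(t · J_2(-4)) = e^(-4t)·(I + t·N), where N is the 2×2 nilpotent shift.
  For a 1×1 block at λ = -4: exp(t · [-4]) = [e^(-4t)].

After assembling e^{tJ} and conjugating by P, we get:

e^{tM} =
  [exp(-4*t), t*exp(-4*t), t*exp(-4*t)]
  [0, 2*t*exp(-4*t) + exp(-4*t), 2*t*exp(-4*t)]
  [0, -2*t*exp(-4*t), -2*t*exp(-4*t) + exp(-4*t)]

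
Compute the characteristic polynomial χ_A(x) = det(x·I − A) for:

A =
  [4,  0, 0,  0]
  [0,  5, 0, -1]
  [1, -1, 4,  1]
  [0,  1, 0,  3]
x^4 - 16*x^3 + 96*x^2 - 256*x + 256

Expanding det(x·I − A) (e.g. by cofactor expansion or by noting that A is similar to its Jordan form J, which has the same characteristic polynomial as A) gives
  χ_A(x) = x^4 - 16*x^3 + 96*x^2 - 256*x + 256
which factors as (x - 4)^4. The eigenvalues (with algebraic multiplicities) are λ = 4 with multiplicity 4.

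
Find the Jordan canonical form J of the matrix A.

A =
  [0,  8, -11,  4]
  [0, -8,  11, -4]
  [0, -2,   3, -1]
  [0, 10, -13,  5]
J_3(0) ⊕ J_1(0)

The characteristic polynomial is
  det(x·I − A) = x^4

Eigenvalues and multiplicities (the geometric multiplicity of λ is n − rank(A − λI), which equals the number of Jordan blocks for λ):
  λ = 0: algebraic multiplicity = 4, geometric multiplicity = 2

Determining the block sizes for each eigenvalue:
  λ = 0: with am = 4 and gm = 2, the partition is not yet determined (e.g. several partitions of 4 into 2 parts exist). Let N = A − (0)·I. Computing rank(N^1) = 2, rank(N^2) = 1, rank(N^3) = 0; the number of blocks of size ≥ j is rank(N^{j−1}) − rank(N^j), giving [2, 1, 1]. So we have 1 block(s) of size 3, 1 block(s) of size 1 → block sizes [3, 1]

Assembling the blocks gives a Jordan form
J =
  [0, 1, 0, 0]
  [0, 0, 1, 0]
  [0, 0, 0, 0]
  [0, 0, 0, 0]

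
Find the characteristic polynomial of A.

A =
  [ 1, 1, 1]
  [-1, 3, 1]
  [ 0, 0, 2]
x^3 - 6*x^2 + 12*x - 8

Expanding det(x·I − A) (e.g. by cofactor expansion or by noting that A is similar to its Jordan form J, which has the same characteristic polynomial as A) gives
  χ_A(x) = x^3 - 6*x^2 + 12*x - 8
which factors as (x - 2)^3. The eigenvalues (with algebraic multiplicities) are λ = 2 with multiplicity 3.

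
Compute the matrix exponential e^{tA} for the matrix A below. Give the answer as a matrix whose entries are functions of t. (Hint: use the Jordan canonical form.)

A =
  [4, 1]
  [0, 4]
e^{tA} =
  [exp(4*t), t*exp(4*t)]
  [0, exp(4*t)]

Strategy: write A = P · J · P⁻¹ where J is a Jordan canonical form, so e^{tA} = P · e^{tJ} · P⁻¹, and e^{tJ} can be computed block-by-block.

A has Jordan form
J =
  [4, 1]
  [0, 4]
(up to reordering of blocks).

Per-block formulas:
  For a 2×2 Jordan block J_2(4): exp(t · J_2(4)) = e^(4t)·(I + t·N), where N is the 2×2 nilpotent shift.

After assembling e^{tJ} and conjugating by P, we get:

e^{tA} =
  [exp(4*t), t*exp(4*t)]
  [0, exp(4*t)]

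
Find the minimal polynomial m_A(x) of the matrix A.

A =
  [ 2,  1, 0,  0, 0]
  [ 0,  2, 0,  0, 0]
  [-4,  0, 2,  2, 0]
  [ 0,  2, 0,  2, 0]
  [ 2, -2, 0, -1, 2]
x^2 - 4*x + 4

The characteristic polynomial is χ_A(x) = (x - 2)^5, so the eigenvalues are known. The minimal polynomial is
  m_A(x) = Π_λ (x − λ)^{k_λ}
where k_λ is the size of the *largest* Jordan block for λ (equivalently, the smallest k with (A − λI)^k v = 0 for every generalised eigenvector v of λ).

  λ = 2: largest Jordan block has size 2, contributing (x − 2)^2

So m_A(x) = (x - 2)^2 = x^2 - 4*x + 4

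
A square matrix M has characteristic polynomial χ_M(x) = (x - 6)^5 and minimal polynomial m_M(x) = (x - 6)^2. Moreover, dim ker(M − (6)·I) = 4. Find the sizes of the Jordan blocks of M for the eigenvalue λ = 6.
Block sizes for λ = 6: [2, 1, 1, 1]

Step 1 — from the characteristic polynomial, algebraic multiplicity of λ = 6 is 5. From dim ker(M − (6)·I) = 4, there are exactly 4 Jordan blocks for λ = 6.
Step 2 — from the minimal polynomial, the factor (x − 6)^2 tells us the largest block for λ = 6 has size 2.
Step 3 — with total size 5, 4 blocks, and largest block 2, the block sizes (in nonincreasing order) are [2, 1, 1, 1].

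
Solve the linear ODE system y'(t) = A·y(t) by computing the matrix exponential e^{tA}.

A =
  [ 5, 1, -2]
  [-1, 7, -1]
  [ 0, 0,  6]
e^{tA} =
  [-t*exp(6*t) + exp(6*t), t*exp(6*t), t^2*exp(6*t)/2 - 2*t*exp(6*t)]
  [-t*exp(6*t), t*exp(6*t) + exp(6*t), t^2*exp(6*t)/2 - t*exp(6*t)]
  [0, 0, exp(6*t)]

Strategy: write A = P · J · P⁻¹ where J is a Jordan canonical form, so e^{tA} = P · e^{tJ} · P⁻¹, and e^{tJ} can be computed block-by-block.

A has Jordan form
J =
  [6, 1, 0]
  [0, 6, 1]
  [0, 0, 6]
(up to reordering of blocks).

Per-block formulas:
  For a 3×3 Jordan block J_3(6): exp(t · J_3(6)) = e^(6t)·(I + t·N + (t^2/2)·N^2), where N is the 3×3 nilpotent shift.

After assembling e^{tJ} and conjugating by P, we get:

e^{tA} =
  [-t*exp(6*t) + exp(6*t), t*exp(6*t), t^2*exp(6*t)/2 - 2*t*exp(6*t)]
  [-t*exp(6*t), t*exp(6*t) + exp(6*t), t^2*exp(6*t)/2 - t*exp(6*t)]
  [0, 0, exp(6*t)]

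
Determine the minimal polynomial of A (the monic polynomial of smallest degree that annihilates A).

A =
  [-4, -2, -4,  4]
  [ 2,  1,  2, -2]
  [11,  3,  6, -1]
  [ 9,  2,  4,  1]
x^3 - 4*x^2 - 5*x

The characteristic polynomial is χ_A(x) = x^2*(x - 5)*(x + 1), so the eigenvalues are known. The minimal polynomial is
  m_A(x) = Π_λ (x − λ)^{k_λ}
where k_λ is the size of the *largest* Jordan block for λ (equivalently, the smallest k with (A − λI)^k v = 0 for every generalised eigenvector v of λ).

  λ = -1: largest Jordan block has size 1, contributing (x + 1)
  λ = 0: largest Jordan block has size 1, contributing (x − 0)
  λ = 5: largest Jordan block has size 1, contributing (x − 5)

So m_A(x) = x*(x - 5)*(x + 1) = x^3 - 4*x^2 - 5*x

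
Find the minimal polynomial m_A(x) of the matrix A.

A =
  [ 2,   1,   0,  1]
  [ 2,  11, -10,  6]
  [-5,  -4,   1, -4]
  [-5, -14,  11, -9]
x^4 - 5*x^3

The characteristic polynomial is χ_A(x) = x^3*(x - 5), so the eigenvalues are known. The minimal polynomial is
  m_A(x) = Π_λ (x − λ)^{k_λ}
where k_λ is the size of the *largest* Jordan block for λ (equivalently, the smallest k with (A − λI)^k v = 0 for every generalised eigenvector v of λ).

  λ = 0: largest Jordan block has size 3, contributing (x − 0)^3
  λ = 5: largest Jordan block has size 1, contributing (x − 5)

So m_A(x) = x^3*(x - 5) = x^4 - 5*x^3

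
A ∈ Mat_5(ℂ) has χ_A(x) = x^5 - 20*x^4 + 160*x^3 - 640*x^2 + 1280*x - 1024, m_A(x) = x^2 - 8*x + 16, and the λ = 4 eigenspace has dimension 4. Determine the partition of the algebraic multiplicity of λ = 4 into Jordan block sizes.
Block sizes for λ = 4: [2, 1, 1, 1]

Step 1 — from the characteristic polynomial, algebraic multiplicity of λ = 4 is 5. From dim ker(A − (4)·I) = 4, there are exactly 4 Jordan blocks for λ = 4.
Step 2 — from the minimal polynomial, the factor (x − 4)^2 tells us the largest block for λ = 4 has size 2.
Step 3 — with total size 5, 4 blocks, and largest block 2, the block sizes (in nonincreasing order) are [2, 1, 1, 1].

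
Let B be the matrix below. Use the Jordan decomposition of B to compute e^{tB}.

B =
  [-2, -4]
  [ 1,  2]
e^{tB} =
  [1 - 2*t, -4*t]
  [t, 2*t + 1]

Strategy: write B = P · J · P⁻¹ where J is a Jordan canonical form, so e^{tB} = P · e^{tJ} · P⁻¹, and e^{tJ} can be computed block-by-block.

B has Jordan form
J =
  [0, 1]
  [0, 0]
(up to reordering of blocks).

Per-block formulas:
  For a 2×2 Jordan block J_2(0): exp(t · J_2(0)) = e^(0t)·(I + t·N), where N is the 2×2 nilpotent shift.

After assembling e^{tJ} and conjugating by P, we get:

e^{tB} =
  [1 - 2*t, -4*t]
  [t, 2*t + 1]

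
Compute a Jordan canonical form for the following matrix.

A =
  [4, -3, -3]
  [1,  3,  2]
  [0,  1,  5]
J_3(4)

The characteristic polynomial is
  det(x·I − A) = x^3 - 12*x^2 + 48*x - 64 = (x - 4)^3

Eigenvalues and multiplicities (the geometric multiplicity of λ is n − rank(A − λI), which equals the number of Jordan blocks for λ):
  λ = 4: algebraic multiplicity = 3, geometric multiplicity = 1

Determining the block sizes for each eigenvalue:
  λ = 4: one block (gm = 1), so the single block has size am = 3 → block sizes [3]

Assembling the blocks gives a Jordan form
J =
  [4, 1, 0]
  [0, 4, 1]
  [0, 0, 4]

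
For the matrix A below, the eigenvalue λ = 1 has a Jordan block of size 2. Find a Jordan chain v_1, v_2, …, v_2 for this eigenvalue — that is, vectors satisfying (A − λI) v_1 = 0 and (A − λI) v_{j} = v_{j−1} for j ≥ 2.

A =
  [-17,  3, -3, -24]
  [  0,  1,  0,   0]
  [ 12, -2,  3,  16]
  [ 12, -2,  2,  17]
A Jordan chain for λ = 1 of length 2:
v_1 = (-18, 0, 12, 12)ᵀ
v_2 = (1, 0, 0, 0)ᵀ

Let N = A − (1)·I. We want v_2 with N^2 v_2 = 0 but N^1 v_2 ≠ 0; then v_{j-1} := N · v_j for j = 2, …, 2.

Pick v_2 = (1, 0, 0, 0)ᵀ.
Then v_1 = N · v_2 = (-18, 0, 12, 12)ᵀ.

Sanity check: (A − (1)·I) v_1 = (0, 0, 0, 0)ᵀ = 0. ✓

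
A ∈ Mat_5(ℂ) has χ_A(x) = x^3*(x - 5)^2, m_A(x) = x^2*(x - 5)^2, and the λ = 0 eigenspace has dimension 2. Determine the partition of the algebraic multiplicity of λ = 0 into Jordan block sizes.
Block sizes for λ = 0: [2, 1]

Step 1 — from the characteristic polynomial, algebraic multiplicity of λ = 0 is 3. From dim ker(A − (0)·I) = 2, there are exactly 2 Jordan blocks for λ = 0.
Step 2 — from the minimal polynomial, the factor (x − 0)^2 tells us the largest block for λ = 0 has size 2.
Step 3 — with total size 3, 2 blocks, and largest block 2, the block sizes (in nonincreasing order) are [2, 1].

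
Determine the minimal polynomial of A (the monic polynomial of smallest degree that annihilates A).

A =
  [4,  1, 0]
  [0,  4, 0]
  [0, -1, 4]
x^2 - 8*x + 16

The characteristic polynomial is χ_A(x) = (x - 4)^3, so the eigenvalues are known. The minimal polynomial is
  m_A(x) = Π_λ (x − λ)^{k_λ}
where k_λ is the size of the *largest* Jordan block for λ (equivalently, the smallest k with (A − λI)^k v = 0 for every generalised eigenvector v of λ).

  λ = 4: largest Jordan block has size 2, contributing (x − 4)^2

So m_A(x) = (x - 4)^2 = x^2 - 8*x + 16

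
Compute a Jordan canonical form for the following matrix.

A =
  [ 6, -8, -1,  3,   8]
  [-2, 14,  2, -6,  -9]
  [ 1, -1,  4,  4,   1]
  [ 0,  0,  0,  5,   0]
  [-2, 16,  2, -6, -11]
J_1(-2) ⊕ J_3(5) ⊕ J_1(5)

The characteristic polynomial is
  det(x·I − A) = x^5 - 18*x^4 + 110*x^3 - 200*x^2 - 375*x + 1250 = (x - 5)^4*(x + 2)

Eigenvalues and multiplicities (the geometric multiplicity of λ is n − rank(A − λI), which equals the number of Jordan blocks for λ):
  λ = -2: algebraic multiplicity = 1, geometric multiplicity = 1
  λ = 5: algebraic multiplicity = 4, geometric multiplicity = 2

Determining the block sizes for each eigenvalue:
  λ = -2: one block (gm = 1), so the single block has size am = 1 → block sizes [1]
  λ = 5: with am = 4 and gm = 2, the partition is not yet determined (e.g. several partitions of 4 into 2 parts exist). Let N = A − (5)·I. Computing rank(N^1) = 3, rank(N^2) = 2, rank(N^3) = 1; the number of blocks of size ≥ j is rank(N^{j−1}) − rank(N^j), giving [2, 1, 1]. So we have 1 block(s) of size 3, 1 block(s) of size 1 → block sizes [3, 1]

Assembling the blocks gives a Jordan form
J =
  [-2, 0, 0, 0, 0]
  [ 0, 5, 1, 0, 0]
  [ 0, 0, 5, 1, 0]
  [ 0, 0, 0, 5, 0]
  [ 0, 0, 0, 0, 5]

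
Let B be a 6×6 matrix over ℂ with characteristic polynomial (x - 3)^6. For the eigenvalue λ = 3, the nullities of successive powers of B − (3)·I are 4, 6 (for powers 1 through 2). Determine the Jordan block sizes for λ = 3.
Block sizes for λ = 3: [2, 2, 1, 1]

From the dimensions of kernels of powers, the number of Jordan blocks of size at least j is d_j − d_{j−1} where d_j = dim ker(N^j) (with d_0 = 0). Computing the differences gives [4, 2].
The number of blocks of size exactly k is (#blocks of size ≥ k) − (#blocks of size ≥ k + 1), so the partition is: 2 block(s) of size 1, 2 block(s) of size 2.
In nonincreasing order the block sizes are [2, 2, 1, 1].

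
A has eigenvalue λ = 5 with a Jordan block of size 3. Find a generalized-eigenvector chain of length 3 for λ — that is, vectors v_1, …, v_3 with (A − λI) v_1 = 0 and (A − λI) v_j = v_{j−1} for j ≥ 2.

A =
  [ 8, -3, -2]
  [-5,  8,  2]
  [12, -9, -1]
A Jordan chain for λ = 5 of length 3:
v_1 = (0, -6, 9)ᵀ
v_2 = (3, -5, 12)ᵀ
v_3 = (1, 0, 0)ᵀ

Let N = A − (5)·I. We want v_3 with N^3 v_3 = 0 but N^2 v_3 ≠ 0; then v_{j-1} := N · v_j for j = 3, …, 2.

Pick v_3 = (1, 0, 0)ᵀ.
Then v_2 = N · v_3 = (3, -5, 12)ᵀ.
Then v_1 = N · v_2 = (0, -6, 9)ᵀ.

Sanity check: (A − (5)·I) v_1 = (0, 0, 0)ᵀ = 0. ✓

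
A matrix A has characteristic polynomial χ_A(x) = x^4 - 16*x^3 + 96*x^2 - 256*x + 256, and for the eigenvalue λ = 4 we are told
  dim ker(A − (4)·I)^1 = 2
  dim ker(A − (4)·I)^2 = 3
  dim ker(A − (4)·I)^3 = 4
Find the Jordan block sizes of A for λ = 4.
Block sizes for λ = 4: [3, 1]

From the dimensions of kernels of powers, the number of Jordan blocks of size at least j is d_j − d_{j−1} where d_j = dim ker(N^j) (with d_0 = 0). Computing the differences gives [2, 1, 1].
The number of blocks of size exactly k is (#blocks of size ≥ k) − (#blocks of size ≥ k + 1), so the partition is: 1 block(s) of size 1, 1 block(s) of size 3.
In nonincreasing order the block sizes are [3, 1].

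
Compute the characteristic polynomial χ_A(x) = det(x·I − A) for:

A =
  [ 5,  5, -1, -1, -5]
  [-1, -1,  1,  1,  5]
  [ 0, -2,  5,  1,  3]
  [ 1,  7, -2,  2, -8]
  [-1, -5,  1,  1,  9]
x^5 - 20*x^4 + 160*x^3 - 640*x^2 + 1280*x - 1024

Expanding det(x·I − A) (e.g. by cofactor expansion or by noting that A is similar to its Jordan form J, which has the same characteristic polynomial as A) gives
  χ_A(x) = x^5 - 20*x^4 + 160*x^3 - 640*x^2 + 1280*x - 1024
which factors as (x - 4)^5. The eigenvalues (with algebraic multiplicities) are λ = 4 with multiplicity 5.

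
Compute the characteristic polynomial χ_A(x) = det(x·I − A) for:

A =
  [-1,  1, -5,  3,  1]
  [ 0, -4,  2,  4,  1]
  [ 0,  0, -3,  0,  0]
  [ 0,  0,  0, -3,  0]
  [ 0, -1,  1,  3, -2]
x^5 + 13*x^4 + 66*x^3 + 162*x^2 + 189*x + 81

Expanding det(x·I − A) (e.g. by cofactor expansion or by noting that A is similar to its Jordan form J, which has the same characteristic polynomial as A) gives
  χ_A(x) = x^5 + 13*x^4 + 66*x^3 + 162*x^2 + 189*x + 81
which factors as (x + 1)*(x + 3)^4. The eigenvalues (with algebraic multiplicities) are λ = -3 with multiplicity 4, λ = -1 with multiplicity 1.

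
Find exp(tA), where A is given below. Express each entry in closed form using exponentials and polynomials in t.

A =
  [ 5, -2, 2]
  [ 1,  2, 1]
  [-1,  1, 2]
e^{tA} =
  [2*t*exp(3*t) + exp(3*t), -2*t*exp(3*t), 2*t*exp(3*t)]
  [t*exp(3*t), -t*exp(3*t) + exp(3*t), t*exp(3*t)]
  [-t*exp(3*t), t*exp(3*t), -t*exp(3*t) + exp(3*t)]

Strategy: write A = P · J · P⁻¹ where J is a Jordan canonical form, so e^{tA} = P · e^{tJ} · P⁻¹, and e^{tJ} can be computed block-by-block.

A has Jordan form
J =
  [3, 1, 0]
  [0, 3, 0]
  [0, 0, 3]
(up to reordering of blocks).

Per-block formulas:
  For a 2×2 Jordan block J_2(3): exp(t · J_2(3)) = e^(3t)·(I + t·N), where N is the 2×2 nilpotent shift.
  For a 1×1 block at λ = 3: exp(t · [3]) = [e^(3t)].

After assembling e^{tJ} and conjugating by P, we get:

e^{tA} =
  [2*t*exp(3*t) + exp(3*t), -2*t*exp(3*t), 2*t*exp(3*t)]
  [t*exp(3*t), -t*exp(3*t) + exp(3*t), t*exp(3*t)]
  [-t*exp(3*t), t*exp(3*t), -t*exp(3*t) + exp(3*t)]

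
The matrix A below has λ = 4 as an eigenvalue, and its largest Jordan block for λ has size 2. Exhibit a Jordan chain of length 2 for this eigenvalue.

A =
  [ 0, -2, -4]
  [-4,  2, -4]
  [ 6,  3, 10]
A Jordan chain for λ = 4 of length 2:
v_1 = (-4, -4, 6)ᵀ
v_2 = (1, 0, 0)ᵀ

Let N = A − (4)·I. We want v_2 with N^2 v_2 = 0 but N^1 v_2 ≠ 0; then v_{j-1} := N · v_j for j = 2, …, 2.

Pick v_2 = (1, 0, 0)ᵀ.
Then v_1 = N · v_2 = (-4, -4, 6)ᵀ.

Sanity check: (A − (4)·I) v_1 = (0, 0, 0)ᵀ = 0. ✓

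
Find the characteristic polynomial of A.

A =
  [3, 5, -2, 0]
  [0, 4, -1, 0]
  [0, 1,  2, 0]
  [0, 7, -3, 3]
x^4 - 12*x^3 + 54*x^2 - 108*x + 81

Expanding det(x·I − A) (e.g. by cofactor expansion or by noting that A is similar to its Jordan form J, which has the same characteristic polynomial as A) gives
  χ_A(x) = x^4 - 12*x^3 + 54*x^2 - 108*x + 81
which factors as (x - 3)^4. The eigenvalues (with algebraic multiplicities) are λ = 3 with multiplicity 4.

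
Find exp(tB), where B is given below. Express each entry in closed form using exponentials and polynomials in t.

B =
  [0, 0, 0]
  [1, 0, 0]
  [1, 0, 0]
e^{tB} =
  [1, 0, 0]
  [t, 1, 0]
  [t, 0, 1]

Strategy: write B = P · J · P⁻¹ where J is a Jordan canonical form, so e^{tB} = P · e^{tJ} · P⁻¹, and e^{tJ} can be computed block-by-block.

B has Jordan form
J =
  [0, 1, 0]
  [0, 0, 0]
  [0, 0, 0]
(up to reordering of blocks).

Per-block formulas:
  For a 1×1 block at λ = 0: exp(t · [0]) = [e^(0t)].
  For a 2×2 Jordan block J_2(0): exp(t · J_2(0)) = e^(0t)·(I + t·N), where N is the 2×2 nilpotent shift.

After assembling e^{tJ} and conjugating by P, we get:

e^{tB} =
  [1, 0, 0]
  [t, 1, 0]
  [t, 0, 1]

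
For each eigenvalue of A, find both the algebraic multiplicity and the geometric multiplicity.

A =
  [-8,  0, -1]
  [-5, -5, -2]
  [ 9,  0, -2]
λ = -5: alg = 3, geom = 1

Step 1 — factor the characteristic polynomial to read off the algebraic multiplicities:
  χ_A(x) = (x + 5)^3

Step 2 — compute geometric multiplicities via the rank-nullity identity g(λ) = n − rank(A − λI):
  rank(A − (-5)·I) = 2, so dim ker(A − (-5)·I) = n − 2 = 1

Summary:
  λ = -5: algebraic multiplicity = 3, geometric multiplicity = 1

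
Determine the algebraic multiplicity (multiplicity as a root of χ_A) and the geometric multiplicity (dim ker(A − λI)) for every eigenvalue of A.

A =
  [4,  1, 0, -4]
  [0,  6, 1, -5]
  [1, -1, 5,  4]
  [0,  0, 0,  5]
λ = 5: alg = 4, geom = 2

Step 1 — factor the characteristic polynomial to read off the algebraic multiplicities:
  χ_A(x) = (x - 5)^4

Step 2 — compute geometric multiplicities via the rank-nullity identity g(λ) = n − rank(A − λI):
  rank(A − (5)·I) = 2, so dim ker(A − (5)·I) = n − 2 = 2

Summary:
  λ = 5: algebraic multiplicity = 4, geometric multiplicity = 2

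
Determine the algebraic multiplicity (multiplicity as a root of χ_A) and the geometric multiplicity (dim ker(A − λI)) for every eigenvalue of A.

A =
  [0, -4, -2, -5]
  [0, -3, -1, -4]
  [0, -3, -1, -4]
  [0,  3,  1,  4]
λ = 0: alg = 4, geom = 2

Step 1 — factor the characteristic polynomial to read off the algebraic multiplicities:
  χ_A(x) = x^4

Step 2 — compute geometric multiplicities via the rank-nullity identity g(λ) = n − rank(A − λI):
  rank(A − (0)·I) = 2, so dim ker(A − (0)·I) = n − 2 = 2

Summary:
  λ = 0: algebraic multiplicity = 4, geometric multiplicity = 2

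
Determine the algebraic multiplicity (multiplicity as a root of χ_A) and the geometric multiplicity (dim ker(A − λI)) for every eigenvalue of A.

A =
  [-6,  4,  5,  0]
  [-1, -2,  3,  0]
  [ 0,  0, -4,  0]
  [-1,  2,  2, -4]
λ = -4: alg = 4, geom = 2

Step 1 — factor the characteristic polynomial to read off the algebraic multiplicities:
  χ_A(x) = (x + 4)^4

Step 2 — compute geometric multiplicities via the rank-nullity identity g(λ) = n − rank(A − λI):
  rank(A − (-4)·I) = 2, so dim ker(A − (-4)·I) = n − 2 = 2

Summary:
  λ = -4: algebraic multiplicity = 4, geometric multiplicity = 2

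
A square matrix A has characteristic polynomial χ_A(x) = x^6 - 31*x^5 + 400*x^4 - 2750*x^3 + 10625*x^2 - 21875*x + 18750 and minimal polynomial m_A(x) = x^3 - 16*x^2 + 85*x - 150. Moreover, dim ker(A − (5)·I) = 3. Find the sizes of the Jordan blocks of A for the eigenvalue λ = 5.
Block sizes for λ = 5: [2, 2, 1]

Step 1 — from the characteristic polynomial, algebraic multiplicity of λ = 5 is 5. From dim ker(A − (5)·I) = 3, there are exactly 3 Jordan blocks for λ = 5.
Step 2 — from the minimal polynomial, the factor (x − 5)^2 tells us the largest block for λ = 5 has size 2.
Step 3 — with total size 5, 3 blocks, and largest block 2, the block sizes (in nonincreasing order) are [2, 2, 1].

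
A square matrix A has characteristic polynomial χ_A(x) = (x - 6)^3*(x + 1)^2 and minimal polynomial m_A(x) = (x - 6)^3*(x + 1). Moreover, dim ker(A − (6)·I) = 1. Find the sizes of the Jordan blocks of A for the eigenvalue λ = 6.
Block sizes for λ = 6: [3]

Step 1 — from the characteristic polynomial, algebraic multiplicity of λ = 6 is 3. From dim ker(A − (6)·I) = 1, there are exactly 1 Jordan blocks for λ = 6.
Step 2 — from the minimal polynomial, the factor (x − 6)^3 tells us the largest block for λ = 6 has size 3.
Step 3 — with total size 3, 1 blocks, and largest block 3, the block sizes (in nonincreasing order) are [3].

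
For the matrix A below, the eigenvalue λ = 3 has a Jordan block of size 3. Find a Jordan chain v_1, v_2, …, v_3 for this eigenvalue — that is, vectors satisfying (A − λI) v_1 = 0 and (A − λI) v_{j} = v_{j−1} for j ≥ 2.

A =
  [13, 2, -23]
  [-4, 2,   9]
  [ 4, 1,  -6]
A Jordan chain for λ = 3 of length 3:
v_1 = (-5, 2, -2)ᵀ
v_2 = (2, -1, 1)ᵀ
v_3 = (0, 1, 0)ᵀ

Let N = A − (3)·I. We want v_3 with N^3 v_3 = 0 but N^2 v_3 ≠ 0; then v_{j-1} := N · v_j for j = 3, …, 2.

Pick v_3 = (0, 1, 0)ᵀ.
Then v_2 = N · v_3 = (2, -1, 1)ᵀ.
Then v_1 = N · v_2 = (-5, 2, -2)ᵀ.

Sanity check: (A − (3)·I) v_1 = (0, 0, 0)ᵀ = 0. ✓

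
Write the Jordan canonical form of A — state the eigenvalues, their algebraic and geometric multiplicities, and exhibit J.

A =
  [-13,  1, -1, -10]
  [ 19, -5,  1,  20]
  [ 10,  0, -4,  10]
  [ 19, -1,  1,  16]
J_2(-4) ⊕ J_1(-4) ⊕ J_1(6)

The characteristic polynomial is
  det(x·I − A) = x^4 + 6*x^3 - 24*x^2 - 224*x - 384 = (x - 6)*(x + 4)^3

Eigenvalues and multiplicities (the geometric multiplicity of λ is n − rank(A − λI), which equals the number of Jordan blocks for λ):
  λ = -4: algebraic multiplicity = 3, geometric multiplicity = 2
  λ = 6: algebraic multiplicity = 1, geometric multiplicity = 1

Determining the block sizes for each eigenvalue:
  λ = -4: 2 blocks summing to 3 forces exactly one block of size 2 and the rest size 1 → block sizes [2, 1]
  λ = 6: one block (gm = 1), so the single block has size am = 1 → block sizes [1]

Assembling the blocks gives a Jordan form
J =
  [-4,  1,  0, 0]
  [ 0, -4,  0, 0]
  [ 0,  0, -4, 0]
  [ 0,  0,  0, 6]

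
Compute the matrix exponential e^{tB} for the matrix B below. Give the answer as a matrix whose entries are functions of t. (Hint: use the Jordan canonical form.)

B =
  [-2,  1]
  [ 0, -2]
e^{tB} =
  [exp(-2*t), t*exp(-2*t)]
  [0, exp(-2*t)]

Strategy: write B = P · J · P⁻¹ where J is a Jordan canonical form, so e^{tB} = P · e^{tJ} · P⁻¹, and e^{tJ} can be computed block-by-block.

B has Jordan form
J =
  [-2,  1]
  [ 0, -2]
(up to reordering of blocks).

Per-block formulas:
  For a 2×2 Jordan block J_2(-2): exp(t · J_2(-2)) = e^(-2t)·(I + t·N), where N is the 2×2 nilpotent shift.

After assembling e^{tJ} and conjugating by P, we get:

e^{tB} =
  [exp(-2*t), t*exp(-2*t)]
  [0, exp(-2*t)]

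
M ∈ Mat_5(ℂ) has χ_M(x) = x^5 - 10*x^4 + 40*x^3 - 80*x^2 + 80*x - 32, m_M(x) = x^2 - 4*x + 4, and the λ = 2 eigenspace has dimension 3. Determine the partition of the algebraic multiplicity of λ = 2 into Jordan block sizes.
Block sizes for λ = 2: [2, 2, 1]

Step 1 — from the characteristic polynomial, algebraic multiplicity of λ = 2 is 5. From dim ker(M − (2)·I) = 3, there are exactly 3 Jordan blocks for λ = 2.
Step 2 — from the minimal polynomial, the factor (x − 2)^2 tells us the largest block for λ = 2 has size 2.
Step 3 — with total size 5, 3 blocks, and largest block 2, the block sizes (in nonincreasing order) are [2, 2, 1].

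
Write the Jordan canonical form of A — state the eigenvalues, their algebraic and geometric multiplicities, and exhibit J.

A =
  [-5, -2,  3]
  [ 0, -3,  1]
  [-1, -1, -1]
J_3(-3)

The characteristic polynomial is
  det(x·I − A) = x^3 + 9*x^2 + 27*x + 27 = (x + 3)^3

Eigenvalues and multiplicities (the geometric multiplicity of λ is n − rank(A − λI), which equals the number of Jordan blocks for λ):
  λ = -3: algebraic multiplicity = 3, geometric multiplicity = 1

Determining the block sizes for each eigenvalue:
  λ = -3: one block (gm = 1), so the single block has size am = 3 → block sizes [3]

Assembling the blocks gives a Jordan form
J =
  [-3,  1,  0]
  [ 0, -3,  1]
  [ 0,  0, -3]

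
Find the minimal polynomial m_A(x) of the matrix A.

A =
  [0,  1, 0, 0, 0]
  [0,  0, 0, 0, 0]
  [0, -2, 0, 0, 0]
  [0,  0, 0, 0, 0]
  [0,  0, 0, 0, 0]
x^2

The characteristic polynomial is χ_A(x) = x^5, so the eigenvalues are known. The minimal polynomial is
  m_A(x) = Π_λ (x − λ)^{k_λ}
where k_λ is the size of the *largest* Jordan block for λ (equivalently, the smallest k with (A − λI)^k v = 0 for every generalised eigenvector v of λ).

  λ = 0: largest Jordan block has size 2, contributing (x − 0)^2

So m_A(x) = x^2 = x^2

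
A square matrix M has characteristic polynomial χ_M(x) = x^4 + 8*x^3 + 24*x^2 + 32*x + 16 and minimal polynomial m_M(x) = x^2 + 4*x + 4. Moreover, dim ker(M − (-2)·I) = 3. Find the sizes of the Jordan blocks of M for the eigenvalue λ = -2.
Block sizes for λ = -2: [2, 1, 1]

Step 1 — from the characteristic polynomial, algebraic multiplicity of λ = -2 is 4. From dim ker(M − (-2)·I) = 3, there are exactly 3 Jordan blocks for λ = -2.
Step 2 — from the minimal polynomial, the factor (x + 2)^2 tells us the largest block for λ = -2 has size 2.
Step 3 — with total size 4, 3 blocks, and largest block 2, the block sizes (in nonincreasing order) are [2, 1, 1].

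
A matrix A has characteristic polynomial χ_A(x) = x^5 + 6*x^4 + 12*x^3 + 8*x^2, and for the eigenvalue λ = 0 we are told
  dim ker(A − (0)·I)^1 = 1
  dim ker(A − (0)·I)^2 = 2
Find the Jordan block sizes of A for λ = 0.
Block sizes for λ = 0: [2]

From the dimensions of kernels of powers, the number of Jordan blocks of size at least j is d_j − d_{j−1} where d_j = dim ker(N^j) (with d_0 = 0). Computing the differences gives [1, 1].
The number of blocks of size exactly k is (#blocks of size ≥ k) − (#blocks of size ≥ k + 1), so the partition is: 1 block(s) of size 2.
In nonincreasing order the block sizes are [2].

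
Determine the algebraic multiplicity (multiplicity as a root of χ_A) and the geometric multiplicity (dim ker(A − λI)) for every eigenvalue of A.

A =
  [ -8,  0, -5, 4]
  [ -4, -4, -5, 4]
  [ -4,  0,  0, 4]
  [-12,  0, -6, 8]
λ = -4: alg = 2, geom = 2; λ = 2: alg = 2, geom = 1

Step 1 — factor the characteristic polynomial to read off the algebraic multiplicities:
  χ_A(x) = (x - 2)^2*(x + 4)^2

Step 2 — compute geometric multiplicities via the rank-nullity identity g(λ) = n − rank(A − λI):
  rank(A − (-4)·I) = 2, so dim ker(A − (-4)·I) = n − 2 = 2
  rank(A − (2)·I) = 3, so dim ker(A − (2)·I) = n − 3 = 1

Summary:
  λ = -4: algebraic multiplicity = 2, geometric multiplicity = 2
  λ = 2: algebraic multiplicity = 2, geometric multiplicity = 1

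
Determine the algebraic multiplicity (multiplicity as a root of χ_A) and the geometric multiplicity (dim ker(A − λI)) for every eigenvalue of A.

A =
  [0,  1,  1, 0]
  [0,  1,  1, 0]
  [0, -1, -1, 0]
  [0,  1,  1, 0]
λ = 0: alg = 4, geom = 3

Step 1 — factor the characteristic polynomial to read off the algebraic multiplicities:
  χ_A(x) = x^4

Step 2 — compute geometric multiplicities via the rank-nullity identity g(λ) = n − rank(A − λI):
  rank(A − (0)·I) = 1, so dim ker(A − (0)·I) = n − 1 = 3

Summary:
  λ = 0: algebraic multiplicity = 4, geometric multiplicity = 3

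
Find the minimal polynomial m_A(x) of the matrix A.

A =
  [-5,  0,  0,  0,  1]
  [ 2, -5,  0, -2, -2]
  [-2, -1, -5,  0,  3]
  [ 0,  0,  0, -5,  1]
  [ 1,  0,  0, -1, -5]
x^3 + 15*x^2 + 75*x + 125

The characteristic polynomial is χ_A(x) = (x + 5)^5, so the eigenvalues are known. The minimal polynomial is
  m_A(x) = Π_λ (x − λ)^{k_λ}
where k_λ is the size of the *largest* Jordan block for λ (equivalently, the smallest k with (A − λI)^k v = 0 for every generalised eigenvector v of λ).

  λ = -5: largest Jordan block has size 3, contributing (x + 5)^3

So m_A(x) = (x + 5)^3 = x^3 + 15*x^2 + 75*x + 125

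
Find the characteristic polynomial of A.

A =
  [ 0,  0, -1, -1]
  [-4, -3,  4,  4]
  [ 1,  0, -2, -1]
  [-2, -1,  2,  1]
x^4 + 4*x^3 + 6*x^2 + 4*x + 1

Expanding det(x·I − A) (e.g. by cofactor expansion or by noting that A is similar to its Jordan form J, which has the same characteristic polynomial as A) gives
  χ_A(x) = x^4 + 4*x^3 + 6*x^2 + 4*x + 1
which factors as (x + 1)^4. The eigenvalues (with algebraic multiplicities) are λ = -1 with multiplicity 4.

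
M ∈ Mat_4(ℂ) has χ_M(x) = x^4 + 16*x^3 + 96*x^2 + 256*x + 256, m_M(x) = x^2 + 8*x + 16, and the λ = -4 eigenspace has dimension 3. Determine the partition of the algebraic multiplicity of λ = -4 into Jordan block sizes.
Block sizes for λ = -4: [2, 1, 1]

Step 1 — from the characteristic polynomial, algebraic multiplicity of λ = -4 is 4. From dim ker(M − (-4)·I) = 3, there are exactly 3 Jordan blocks for λ = -4.
Step 2 — from the minimal polynomial, the factor (x + 4)^2 tells us the largest block for λ = -4 has size 2.
Step 3 — with total size 4, 3 blocks, and largest block 2, the block sizes (in nonincreasing order) are [2, 1, 1].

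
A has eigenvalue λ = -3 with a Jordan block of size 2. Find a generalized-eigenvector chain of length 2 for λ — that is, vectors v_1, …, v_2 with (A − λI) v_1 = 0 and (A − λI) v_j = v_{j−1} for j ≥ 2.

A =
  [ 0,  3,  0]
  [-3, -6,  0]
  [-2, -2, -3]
A Jordan chain for λ = -3 of length 2:
v_1 = (3, -3, -2)ᵀ
v_2 = (1, 0, 0)ᵀ

Let N = A − (-3)·I. We want v_2 with N^2 v_2 = 0 but N^1 v_2 ≠ 0; then v_{j-1} := N · v_j for j = 2, …, 2.

Pick v_2 = (1, 0, 0)ᵀ.
Then v_1 = N · v_2 = (3, -3, -2)ᵀ.

Sanity check: (A − (-3)·I) v_1 = (0, 0, 0)ᵀ = 0. ✓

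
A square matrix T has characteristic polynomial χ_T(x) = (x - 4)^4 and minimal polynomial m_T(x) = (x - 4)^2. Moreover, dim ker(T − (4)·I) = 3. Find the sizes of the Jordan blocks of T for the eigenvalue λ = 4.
Block sizes for λ = 4: [2, 1, 1]

Step 1 — from the characteristic polynomial, algebraic multiplicity of λ = 4 is 4. From dim ker(T − (4)·I) = 3, there are exactly 3 Jordan blocks for λ = 4.
Step 2 — from the minimal polynomial, the factor (x − 4)^2 tells us the largest block for λ = 4 has size 2.
Step 3 — with total size 4, 3 blocks, and largest block 2, the block sizes (in nonincreasing order) are [2, 1, 1].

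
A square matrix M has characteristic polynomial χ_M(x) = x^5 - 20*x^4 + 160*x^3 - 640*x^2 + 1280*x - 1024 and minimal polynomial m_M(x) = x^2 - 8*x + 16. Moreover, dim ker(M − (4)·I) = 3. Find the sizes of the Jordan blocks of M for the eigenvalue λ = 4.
Block sizes for λ = 4: [2, 2, 1]

Step 1 — from the characteristic polynomial, algebraic multiplicity of λ = 4 is 5. From dim ker(M − (4)·I) = 3, there are exactly 3 Jordan blocks for λ = 4.
Step 2 — from the minimal polynomial, the factor (x − 4)^2 tells us the largest block for λ = 4 has size 2.
Step 3 — with total size 5, 3 blocks, and largest block 2, the block sizes (in nonincreasing order) are [2, 2, 1].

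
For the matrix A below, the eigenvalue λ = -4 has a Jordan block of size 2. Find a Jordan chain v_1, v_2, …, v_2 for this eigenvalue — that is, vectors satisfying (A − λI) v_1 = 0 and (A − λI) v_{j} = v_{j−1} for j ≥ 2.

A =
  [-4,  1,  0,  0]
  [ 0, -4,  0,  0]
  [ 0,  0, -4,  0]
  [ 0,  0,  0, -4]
A Jordan chain for λ = -4 of length 2:
v_1 = (1, 0, 0, 0)ᵀ
v_2 = (0, 1, 0, 0)ᵀ

Let N = A − (-4)·I. We want v_2 with N^2 v_2 = 0 but N^1 v_2 ≠ 0; then v_{j-1} := N · v_j for j = 2, …, 2.

Pick v_2 = (0, 1, 0, 0)ᵀ.
Then v_1 = N · v_2 = (1, 0, 0, 0)ᵀ.

Sanity check: (A − (-4)·I) v_1 = (0, 0, 0, 0)ᵀ = 0. ✓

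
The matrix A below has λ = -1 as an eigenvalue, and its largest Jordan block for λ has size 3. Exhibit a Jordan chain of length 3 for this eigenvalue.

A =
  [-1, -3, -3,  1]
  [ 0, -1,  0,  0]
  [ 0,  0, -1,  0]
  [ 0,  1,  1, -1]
A Jordan chain for λ = -1 of length 3:
v_1 = (1, 0, 0, 0)ᵀ
v_2 = (-3, 0, 0, 1)ᵀ
v_3 = (0, 1, 0, 0)ᵀ

Let N = A − (-1)·I. We want v_3 with N^3 v_3 = 0 but N^2 v_3 ≠ 0; then v_{j-1} := N · v_j for j = 3, …, 2.

Pick v_3 = (0, 1, 0, 0)ᵀ.
Then v_2 = N · v_3 = (-3, 0, 0, 1)ᵀ.
Then v_1 = N · v_2 = (1, 0, 0, 0)ᵀ.

Sanity check: (A − (-1)·I) v_1 = (0, 0, 0, 0)ᵀ = 0. ✓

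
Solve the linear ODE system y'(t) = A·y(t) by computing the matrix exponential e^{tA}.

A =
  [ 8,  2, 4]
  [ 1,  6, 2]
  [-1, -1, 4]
e^{tA} =
  [t^2*exp(6*t) + 2*t*exp(6*t) + exp(6*t), 2*t*exp(6*t), 2*t^2*exp(6*t) + 4*t*exp(6*t)]
  [t*exp(6*t), exp(6*t), 2*t*exp(6*t)]
  [-t^2*exp(6*t)/2 - t*exp(6*t), -t*exp(6*t), -t^2*exp(6*t) - 2*t*exp(6*t) + exp(6*t)]

Strategy: write A = P · J · P⁻¹ where J is a Jordan canonical form, so e^{tA} = P · e^{tJ} · P⁻¹, and e^{tJ} can be computed block-by-block.

A has Jordan form
J =
  [6, 1, 0]
  [0, 6, 1]
  [0, 0, 6]
(up to reordering of blocks).

Per-block formulas:
  For a 3×3 Jordan block J_3(6): exp(t · J_3(6)) = e^(6t)·(I + t·N + (t^2/2)·N^2), where N is the 3×3 nilpotent shift.

After assembling e^{tJ} and conjugating by P, we get:

e^{tA} =
  [t^2*exp(6*t) + 2*t*exp(6*t) + exp(6*t), 2*t*exp(6*t), 2*t^2*exp(6*t) + 4*t*exp(6*t)]
  [t*exp(6*t), exp(6*t), 2*t*exp(6*t)]
  [-t^2*exp(6*t)/2 - t*exp(6*t), -t*exp(6*t), -t^2*exp(6*t) - 2*t*exp(6*t) + exp(6*t)]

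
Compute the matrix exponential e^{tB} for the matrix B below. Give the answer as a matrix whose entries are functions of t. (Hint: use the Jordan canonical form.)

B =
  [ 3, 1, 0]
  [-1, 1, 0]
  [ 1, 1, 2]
e^{tB} =
  [t*exp(2*t) + exp(2*t), t*exp(2*t), 0]
  [-t*exp(2*t), -t*exp(2*t) + exp(2*t), 0]
  [t*exp(2*t), t*exp(2*t), exp(2*t)]

Strategy: write B = P · J · P⁻¹ where J is a Jordan canonical form, so e^{tB} = P · e^{tJ} · P⁻¹, and e^{tJ} can be computed block-by-block.

B has Jordan form
J =
  [2, 1, 0]
  [0, 2, 0]
  [0, 0, 2]
(up to reordering of blocks).

Per-block formulas:
  For a 1×1 block at λ = 2: exp(t · [2]) = [e^(2t)].
  For a 2×2 Jordan block J_2(2): exp(t · J_2(2)) = e^(2t)·(I + t·N), where N is the 2×2 nilpotent shift.

After assembling e^{tJ} and conjugating by P, we get:

e^{tB} =
  [t*exp(2*t) + exp(2*t), t*exp(2*t), 0]
  [-t*exp(2*t), -t*exp(2*t) + exp(2*t), 0]
  [t*exp(2*t), t*exp(2*t), exp(2*t)]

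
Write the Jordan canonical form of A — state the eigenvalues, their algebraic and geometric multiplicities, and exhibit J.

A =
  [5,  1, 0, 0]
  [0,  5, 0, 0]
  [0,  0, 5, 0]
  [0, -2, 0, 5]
J_2(5) ⊕ J_1(5) ⊕ J_1(5)

The characteristic polynomial is
  det(x·I − A) = x^4 - 20*x^3 + 150*x^2 - 500*x + 625 = (x - 5)^4

Eigenvalues and multiplicities (the geometric multiplicity of λ is n − rank(A − λI), which equals the number of Jordan blocks for λ):
  λ = 5: algebraic multiplicity = 4, geometric multiplicity = 3

Determining the block sizes for each eigenvalue:
  λ = 5: 3 blocks summing to 4 forces exactly one block of size 2 and the rest size 1 → block sizes [2, 1, 1]

Assembling the blocks gives a Jordan form
J =
  [5, 1, 0, 0]
  [0, 5, 0, 0]
  [0, 0, 5, 0]
  [0, 0, 0, 5]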